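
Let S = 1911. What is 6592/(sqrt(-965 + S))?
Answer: 3296*sqrt(946)/473 ≈ 214.32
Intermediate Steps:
6592/(sqrt(-965 + S)) = 6592/(sqrt(-965 + 1911)) = 6592/(sqrt(946)) = 6592*(sqrt(946)/946) = 3296*sqrt(946)/473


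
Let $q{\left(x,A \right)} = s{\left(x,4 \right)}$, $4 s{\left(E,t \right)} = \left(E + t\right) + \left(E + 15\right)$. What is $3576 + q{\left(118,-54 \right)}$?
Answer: $\frac{14559}{4} \approx 3639.8$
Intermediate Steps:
$s{\left(E,t \right)} = \frac{15}{4} + \frac{E}{2} + \frac{t}{4}$ ($s{\left(E,t \right)} = \frac{\left(E + t\right) + \left(E + 15\right)}{4} = \frac{\left(E + t\right) + \left(15 + E\right)}{4} = \frac{15 + t + 2 E}{4} = \frac{15}{4} + \frac{E}{2} + \frac{t}{4}$)
$q{\left(x,A \right)} = \frac{19}{4} + \frac{x}{2}$ ($q{\left(x,A \right)} = \frac{15}{4} + \frac{x}{2} + \frac{1}{4} \cdot 4 = \frac{15}{4} + \frac{x}{2} + 1 = \frac{19}{4} + \frac{x}{2}$)
$3576 + q{\left(118,-54 \right)} = 3576 + \left(\frac{19}{4} + \frac{1}{2} \cdot 118\right) = 3576 + \left(\frac{19}{4} + 59\right) = 3576 + \frac{255}{4} = \frac{14559}{4}$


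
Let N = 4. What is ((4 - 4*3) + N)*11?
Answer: -44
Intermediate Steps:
((4 - 4*3) + N)*11 = ((4 - 4*3) + 4)*11 = ((4 - 12) + 4)*11 = (-8 + 4)*11 = -4*11 = -44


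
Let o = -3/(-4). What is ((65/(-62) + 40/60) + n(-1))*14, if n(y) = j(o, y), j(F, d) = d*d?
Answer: 805/93 ≈ 8.6559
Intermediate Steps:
o = ¾ (o = -3*(-¼) = ¾ ≈ 0.75000)
j(F, d) = d²
n(y) = y²
((65/(-62) + 40/60) + n(-1))*14 = ((65/(-62) + 40/60) + (-1)²)*14 = ((65*(-1/62) + 40*(1/60)) + 1)*14 = ((-65/62 + ⅔) + 1)*14 = (-71/186 + 1)*14 = (115/186)*14 = 805/93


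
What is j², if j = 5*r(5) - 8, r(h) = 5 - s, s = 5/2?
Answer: 81/4 ≈ 20.250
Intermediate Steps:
s = 5/2 (s = 5*(½) = 5/2 ≈ 2.5000)
r(h) = 5/2 (r(h) = 5 - 1*5/2 = 5 - 5/2 = 5/2)
j = 9/2 (j = 5*(5/2) - 8 = 25/2 - 8 = 9/2 ≈ 4.5000)
j² = (9/2)² = 81/4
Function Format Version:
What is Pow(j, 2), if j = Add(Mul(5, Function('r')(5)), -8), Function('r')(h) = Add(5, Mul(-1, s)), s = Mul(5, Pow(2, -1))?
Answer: Rational(81, 4) ≈ 20.250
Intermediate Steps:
s = Rational(5, 2) (s = Mul(5, Rational(1, 2)) = Rational(5, 2) ≈ 2.5000)
Function('r')(h) = Rational(5, 2) (Function('r')(h) = Add(5, Mul(-1, Rational(5, 2))) = Add(5, Rational(-5, 2)) = Rational(5, 2))
j = Rational(9, 2) (j = Add(Mul(5, Rational(5, 2)), -8) = Add(Rational(25, 2), -8) = Rational(9, 2) ≈ 4.5000)
Pow(j, 2) = Pow(Rational(9, 2), 2) = Rational(81, 4)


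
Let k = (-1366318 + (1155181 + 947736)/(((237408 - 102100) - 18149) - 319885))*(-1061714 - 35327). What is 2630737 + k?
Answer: 303870233426651247/202726 ≈ 1.4989e+12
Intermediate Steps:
k = 303869700107862185/202726 (k = (-1366318 + 2102917/((135308 - 18149) - 319885))*(-1097041) = (-1366318 + 2102917/(117159 - 319885))*(-1097041) = (-1366318 + 2102917/(-202726))*(-1097041) = (-1366318 + 2102917*(-1/202726))*(-1097041) = (-1366318 - 2102917/202726)*(-1097041) = -276990285785/202726*(-1097041) = 303869700107862185/202726 ≈ 1.4989e+12)
2630737 + k = 2630737 + 303869700107862185/202726 = 303870233426651247/202726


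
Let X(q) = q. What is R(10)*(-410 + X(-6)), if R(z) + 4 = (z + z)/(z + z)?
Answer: 1248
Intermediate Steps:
R(z) = -3 (R(z) = -4 + (z + z)/(z + z) = -4 + (2*z)/((2*z)) = -4 + (2*z)*(1/(2*z)) = -4 + 1 = -3)
R(10)*(-410 + X(-6)) = -3*(-410 - 6) = -3*(-416) = 1248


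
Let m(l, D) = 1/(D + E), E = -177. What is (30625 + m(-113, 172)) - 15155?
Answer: 77349/5 ≈ 15470.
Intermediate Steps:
m(l, D) = 1/(-177 + D) (m(l, D) = 1/(D - 177) = 1/(-177 + D))
(30625 + m(-113, 172)) - 15155 = (30625 + 1/(-177 + 172)) - 15155 = (30625 + 1/(-5)) - 15155 = (30625 - ⅕) - 15155 = 153124/5 - 15155 = 77349/5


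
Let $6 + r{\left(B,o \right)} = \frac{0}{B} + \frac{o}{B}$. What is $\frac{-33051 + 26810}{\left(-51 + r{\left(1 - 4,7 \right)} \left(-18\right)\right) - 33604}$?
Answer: $\frac{6241}{33505} \approx 0.18627$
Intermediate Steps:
$r{\left(B,o \right)} = -6 + \frac{o}{B}$ ($r{\left(B,o \right)} = -6 + \left(\frac{0}{B} + \frac{o}{B}\right) = -6 + \left(0 + \frac{o}{B}\right) = -6 + \frac{o}{B}$)
$\frac{-33051 + 26810}{\left(-51 + r{\left(1 - 4,7 \right)} \left(-18\right)\right) - 33604} = \frac{-33051 + 26810}{\left(-51 + \left(-6 + \frac{7}{1 - 4}\right) \left(-18\right)\right) - 33604} = - \frac{6241}{\left(-51 + \left(-6 + \frac{7}{1 - 4}\right) \left(-18\right)\right) - 33604} = - \frac{6241}{\left(-51 + \left(-6 + \frac{7}{-3}\right) \left(-18\right)\right) - 33604} = - \frac{6241}{\left(-51 + \left(-6 + 7 \left(- \frac{1}{3}\right)\right) \left(-18\right)\right) - 33604} = - \frac{6241}{\left(-51 + \left(-6 - \frac{7}{3}\right) \left(-18\right)\right) - 33604} = - \frac{6241}{\left(-51 - -150\right) - 33604} = - \frac{6241}{\left(-51 + 150\right) - 33604} = - \frac{6241}{99 - 33604} = - \frac{6241}{-33505} = \left(-6241\right) \left(- \frac{1}{33505}\right) = \frac{6241}{33505}$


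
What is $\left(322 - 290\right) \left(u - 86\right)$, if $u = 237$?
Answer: $4832$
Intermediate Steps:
$\left(322 - 290\right) \left(u - 86\right) = \left(322 - 290\right) \left(237 - 86\right) = 32 \cdot 151 = 4832$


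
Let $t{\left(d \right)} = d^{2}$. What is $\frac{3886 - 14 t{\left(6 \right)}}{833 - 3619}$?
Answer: $- \frac{1691}{1393} \approx -1.2139$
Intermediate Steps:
$\frac{3886 - 14 t{\left(6 \right)}}{833 - 3619} = \frac{3886 - 14 \cdot 6^{2}}{833 - 3619} = \frac{3886 - 504}{-2786} = \left(3886 - 504\right) \left(- \frac{1}{2786}\right) = 3382 \left(- \frac{1}{2786}\right) = - \frac{1691}{1393}$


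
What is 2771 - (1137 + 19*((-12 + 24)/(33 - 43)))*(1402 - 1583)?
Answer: 1022206/5 ≈ 2.0444e+5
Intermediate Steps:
2771 - (1137 + 19*((-12 + 24)/(33 - 43)))*(1402 - 1583) = 2771 - (1137 + 19*(12/(-10)))*(-181) = 2771 - (1137 + 19*(12*(-1/10)))*(-181) = 2771 - (1137 + 19*(-6/5))*(-181) = 2771 - (1137 - 114/5)*(-181) = 2771 - 5571*(-181)/5 = 2771 - 1*(-1008351/5) = 2771 + 1008351/5 = 1022206/5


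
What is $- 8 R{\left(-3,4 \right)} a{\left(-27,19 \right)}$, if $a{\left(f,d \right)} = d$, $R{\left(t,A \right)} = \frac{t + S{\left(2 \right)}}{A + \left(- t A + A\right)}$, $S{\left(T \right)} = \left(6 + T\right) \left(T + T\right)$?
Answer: $- \frac{1102}{5} \approx -220.4$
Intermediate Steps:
$S{\left(T \right)} = 2 T \left(6 + T\right)$ ($S{\left(T \right)} = \left(6 + T\right) 2 T = 2 T \left(6 + T\right)$)
$R{\left(t,A \right)} = \frac{32 + t}{2 A - A t}$ ($R{\left(t,A \right)} = \frac{t + 2 \cdot 2 \left(6 + 2\right)}{A + \left(- t A + A\right)} = \frac{t + 2 \cdot 2 \cdot 8}{A - \left(- A + A t\right)} = \frac{t + 32}{A - \left(- A + A t\right)} = \frac{32 + t}{2 A - A t}$)
$- 8 R{\left(-3,4 \right)} a{\left(-27,19 \right)} = - 8 \frac{-32 - -3}{4 \left(-2 - 3\right)} 19 = - 8 \frac{-32 + 3}{4 \left(-5\right)} 19 = - 8 \cdot \frac{1}{4} \left(- \frac{1}{5}\right) \left(-29\right) 19 = \left(-8\right) \frac{29}{20} \cdot 19 = \left(- \frac{58}{5}\right) 19 = - \frac{1102}{5}$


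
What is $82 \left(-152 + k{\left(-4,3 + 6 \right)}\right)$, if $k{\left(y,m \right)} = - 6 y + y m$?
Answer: $-13448$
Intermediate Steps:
$k{\left(y,m \right)} = - 6 y + m y$
$82 \left(-152 + k{\left(-4,3 + 6 \right)}\right) = 82 \left(-152 - 4 \left(-6 + \left(3 + 6\right)\right)\right) = 82 \left(-152 - 4 \left(-6 + 9\right)\right) = 82 \left(-152 - 12\right) = 82 \left(-164\right) = -13448$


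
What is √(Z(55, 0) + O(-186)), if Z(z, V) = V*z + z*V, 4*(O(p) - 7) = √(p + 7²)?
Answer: √(28 + I*√137)/2 ≈ 2.7006 + 0.54175*I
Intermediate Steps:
O(p) = 7 + √(49 + p)/4 (O(p) = 7 + √(p + 7²)/4 = 7 + √(p + 49)/4 = 7 + √(49 + p)/4)
Z(z, V) = 2*V*z (Z(z, V) = V*z + V*z = 2*V*z)
√(Z(55, 0) + O(-186)) = √(2*0*55 + (7 + √(49 - 186)/4)) = √(0 + (7 + √(-137)/4)) = √(0 + (7 + (I*√137)/4)) = √(0 + (7 + I*√137/4)) = √(7 + I*√137/4)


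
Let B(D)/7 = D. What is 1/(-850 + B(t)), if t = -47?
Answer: -1/1179 ≈ -0.00084818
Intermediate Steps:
B(D) = 7*D
1/(-850 + B(t)) = 1/(-850 + 7*(-47)) = 1/(-850 - 329) = 1/(-1179) = -1/1179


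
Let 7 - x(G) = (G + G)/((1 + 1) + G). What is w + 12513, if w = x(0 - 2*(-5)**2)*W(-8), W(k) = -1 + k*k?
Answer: 51291/4 ≈ 12823.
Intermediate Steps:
W(k) = -1 + k**2
x(G) = 7 - 2*G/(2 + G) (x(G) = 7 - (G + G)/((1 + 1) + G) = 7 - 2*G/(2 + G))
w = 1239/4 (w = ((14 + 5*(0 - 2*(-5)**2))/(2 + (0 - 2*(-5)**2)))*(-1 + (-8)**2) = ((14 + 5*(0 - 2*25))/(2 + (0 - 2*25)))*(-1 + 64) = ((14 + 5*(0 - 50))/(2 + (0 - 50)))*63 = ((14 + 5*(-50))/(2 - 50))*63 = ((14 - 250)/(-48))*63 = -1/48*(-236)*63 = (59/12)*63 = 1239/4 ≈ 309.75)
w + 12513 = 1239/4 + 12513 = 51291/4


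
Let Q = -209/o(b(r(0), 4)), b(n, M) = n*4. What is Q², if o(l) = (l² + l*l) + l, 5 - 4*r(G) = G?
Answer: 361/25 ≈ 14.440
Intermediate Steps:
r(G) = 5/4 - G/4
b(n, M) = 4*n
o(l) = l + 2*l² (o(l) = (l² + l²) + l = 2*l² + l = l + 2*l²)
Q = -19/5 (Q = -209*1/(4*(1 + 2*(4*(5/4 - ¼*0)))*(5/4 - ¼*0)) = -209*1/(4*(1 + 2*(4*(5/4 + 0)))*(5/4 + 0)) = -209*1/(5*(1 + 2*(4*(5/4)))) = -209*1/(5*(1 + 2*5)) = -209*1/(5*(1 + 10)) = -209/(5*11) = -209/55 = -209*1/55 = -19/5 ≈ -3.8000)
Q² = (-19/5)² = 361/25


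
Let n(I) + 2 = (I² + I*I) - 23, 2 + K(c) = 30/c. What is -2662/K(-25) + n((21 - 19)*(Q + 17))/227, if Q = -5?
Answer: 1519701/1816 ≈ 836.84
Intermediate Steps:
K(c) = -2 + 30/c
n(I) = -25 + 2*I² (n(I) = -2 + ((I² + I*I) - 23) = -2 + ((I² + I²) - 23) = -2 + (2*I² - 23) = -2 + (-23 + 2*I²) = -25 + 2*I²)
-2662/K(-25) + n((21 - 19)*(Q + 17))/227 = -2662/(-2 + 30/(-25)) + (-25 + 2*((21 - 19)*(-5 + 17))²)/227 = -2662/(-2 + 30*(-1/25)) + (-25 + 2*(2*12)²)*(1/227) = -2662/(-2 - 6/5) + (-25 + 2*24²)*(1/227) = -2662/(-16/5) + (-25 + 2*576)*(1/227) = -2662*(-5/16) + (-25 + 1152)*(1/227) = 6655/8 + 1127*(1/227) = 6655/8 + 1127/227 = 1519701/1816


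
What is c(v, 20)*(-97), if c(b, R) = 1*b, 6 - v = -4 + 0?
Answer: -970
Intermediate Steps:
v = 10 (v = 6 - (-4 + 0) = 6 - 1*(-4) = 6 + 4 = 10)
c(b, R) = b
c(v, 20)*(-97) = 10*(-97) = -970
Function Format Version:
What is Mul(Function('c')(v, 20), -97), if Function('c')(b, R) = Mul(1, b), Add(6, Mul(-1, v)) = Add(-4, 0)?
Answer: -970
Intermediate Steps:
v = 10 (v = Add(6, Mul(-1, Add(-4, 0))) = Add(6, Mul(-1, -4)) = Add(6, 4) = 10)
Function('c')(b, R) = b
Mul(Function('c')(v, 20), -97) = Mul(10, -97) = -970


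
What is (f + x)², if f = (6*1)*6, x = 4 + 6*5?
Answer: 4900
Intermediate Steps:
x = 34 (x = 4 + 30 = 34)
f = 36 (f = 6*6 = 36)
(f + x)² = (36 + 34)² = 70² = 4900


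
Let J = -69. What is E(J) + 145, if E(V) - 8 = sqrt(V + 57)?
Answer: 153 + 2*I*sqrt(3) ≈ 153.0 + 3.4641*I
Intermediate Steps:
E(V) = 8 + sqrt(57 + V) (E(V) = 8 + sqrt(V + 57) = 8 + sqrt(57 + V))
E(J) + 145 = (8 + sqrt(57 - 69)) + 145 = (8 + sqrt(-12)) + 145 = (8 + 2*I*sqrt(3)) + 145 = 153 + 2*I*sqrt(3)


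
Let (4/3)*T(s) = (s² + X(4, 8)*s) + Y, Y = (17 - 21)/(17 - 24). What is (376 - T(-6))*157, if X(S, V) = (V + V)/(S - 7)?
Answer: 356704/7 ≈ 50958.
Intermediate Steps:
Y = 4/7 (Y = -4/(-7) = -4*(-⅐) = 4/7 ≈ 0.57143)
X(S, V) = 2*V/(-7 + S) (X(S, V) = (2*V)/(-7 + S) = 2*V/(-7 + S))
T(s) = 3/7 - 4*s + 3*s²/4 (T(s) = 3*((s² + (2*8/(-7 + 4))*s) + 4/7)/4 = 3*((s² + (2*8/(-3))*s) + 4/7)/4 = 3*((s² + (2*8*(-⅓))*s) + 4/7)/4 = 3*((s² - 16*s/3) + 4/7)/4 = 3*(4/7 + s² - 16*s/3)/4 = 3/7 - 4*s + 3*s²/4)
(376 - T(-6))*157 = (376 - (3/7 - 4*(-6) + (¾)*(-6)²))*157 = (376 - (3/7 + 24 + (¾)*36))*157 = (376 - (3/7 + 24 + 27))*157 = (376 - 1*360/7)*157 = (376 - 360/7)*157 = (2272/7)*157 = 356704/7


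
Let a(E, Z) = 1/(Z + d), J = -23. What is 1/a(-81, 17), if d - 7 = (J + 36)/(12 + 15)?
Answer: 661/27 ≈ 24.481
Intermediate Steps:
d = 202/27 (d = 7 + (-23 + 36)/(12 + 15) = 7 + 13/27 = 202/27 ≈ 7.4815)
a(E, Z) = 1/(202/27 + Z) (a(E, Z) = 1/(Z + 202/27) = 1/(202/27 + Z))
1/a(-81, 17) = 1/(27/(202 + 27*17)) = 1/(27/(202 + 459)) = 1/(27/661) = 661/27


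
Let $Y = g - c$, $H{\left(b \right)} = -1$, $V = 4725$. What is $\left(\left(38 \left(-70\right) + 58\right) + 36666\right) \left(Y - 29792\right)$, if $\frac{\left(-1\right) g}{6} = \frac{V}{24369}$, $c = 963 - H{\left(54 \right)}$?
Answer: $- \frac{8510564680032}{8123} \approx -1.0477 \cdot 10^{9}$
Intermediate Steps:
$c = 964$ ($c = 963 - -1 = 963 + 1 = 964$)
$g = - \frac{9450}{8123}$ ($g = - 6 \cdot \frac{4725}{24369} = - 6 \cdot 4725 \cdot \frac{1}{24369} = \left(-6\right) \frac{1575}{8123} = - \frac{9450}{8123} \approx -1.1634$)
$Y = - \frac{7840022}{8123}$ ($Y = - \frac{9450}{8123} - 964 = - \frac{7840022}{8123} \approx -965.16$)
$\left(\left(38 \left(-70\right) + 58\right) + 36666\right) \left(Y - 29792\right) = \left(\left(38 \left(-70\right) + 58\right) + 36666\right) \left(- \frac{7840022}{8123} - 29792\right) = \left(\left(-2660 + 58\right) + 36666\right) \left(- \frac{249840438}{8123}\right) = \left(-2602 + 36666\right) \left(- \frac{249840438}{8123}\right) = 34064 \left(- \frac{249840438}{8123}\right) = - \frac{8510564680032}{8123}$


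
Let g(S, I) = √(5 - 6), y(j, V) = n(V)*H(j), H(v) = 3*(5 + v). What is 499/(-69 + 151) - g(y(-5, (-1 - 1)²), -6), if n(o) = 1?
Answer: 499/82 - I ≈ 6.0854 - 1.0*I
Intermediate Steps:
H(v) = 15 + 3*v
y(j, V) = 15 + 3*j (y(j, V) = 1*(15 + 3*j) = 15 + 3*j)
g(S, I) = I (g(S, I) = √(-1) = I)
499/(-69 + 151) - g(y(-5, (-1 - 1)²), -6) = 499/(-69 + 151) - I = 499/82 - I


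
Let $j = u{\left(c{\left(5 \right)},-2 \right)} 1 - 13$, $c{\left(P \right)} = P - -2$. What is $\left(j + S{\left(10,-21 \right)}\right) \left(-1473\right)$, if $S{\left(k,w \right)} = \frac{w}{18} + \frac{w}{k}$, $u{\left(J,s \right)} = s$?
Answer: $\frac{134534}{5} \approx 26907.0$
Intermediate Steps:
$c{\left(P \right)} = 2 + P$ ($c{\left(P \right)} = P + 2 = 2 + P$)
$j = -15$ ($j = \left(-2\right) 1 - 13 = -2 - 13 = -15$)
$S{\left(k,w \right)} = \frac{w}{18} + \frac{w}{k}$ ($S{\left(k,w \right)} = w \frac{1}{18} + \frac{w}{k} = \frac{w}{18} + \frac{w}{k}$)
$\left(j + S{\left(10,-21 \right)}\right) \left(-1473\right) = \left(-15 + \left(\frac{1}{18} \left(-21\right) - \frac{21}{10}\right)\right) \left(-1473\right) = \left(-15 - \frac{49}{15}\right) \left(-1473\right) = \left(- \frac{274}{15}\right) \left(-1473\right) = \frac{134534}{5}$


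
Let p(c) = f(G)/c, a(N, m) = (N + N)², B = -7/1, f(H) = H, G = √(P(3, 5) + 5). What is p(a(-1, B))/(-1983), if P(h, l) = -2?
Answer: -√3/7932 ≈ -0.00021836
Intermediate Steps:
G = √3 (G = √(-2 + 5) = √3 ≈ 1.7320)
B = -7 (B = -7*1 = -7)
a(N, m) = 4*N² (a(N, m) = (2*N)² = 4*N²)
p(c) = √3/c
p(a(-1, B))/(-1983) = (√3/((4*(-1)²)))/(-1983) = (√3/((4*1)))*(-1/1983) = (√3/4)*(-1/1983) = -√3/7932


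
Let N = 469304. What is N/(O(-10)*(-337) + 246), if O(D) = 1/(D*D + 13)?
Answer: 53031352/27461 ≈ 1931.2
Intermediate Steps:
O(D) = 1/(13 + D²) (O(D) = 1/(D² + 13) = 1/(13 + D²))
N/(O(-10)*(-337) + 246) = 469304/(-337/(13 + (-10)²) + 246) = 469304/(-337/(13 + 100) + 246) = 469304/(-337/113 + 246) = 469304/(27461/113) = 469304*(113/27461) = 53031352/27461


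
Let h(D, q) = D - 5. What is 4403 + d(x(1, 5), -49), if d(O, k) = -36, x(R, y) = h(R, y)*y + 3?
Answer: 4367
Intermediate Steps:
h(D, q) = -5 + D
x(R, y) = 3 + y*(-5 + R) (x(R, y) = (-5 + R)*y + 3 = y*(-5 + R) + 3 = 3 + y*(-5 + R))
4403 + d(x(1, 5), -49) = 4403 - 36 = 4367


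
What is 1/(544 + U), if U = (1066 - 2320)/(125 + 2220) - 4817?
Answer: -2345/10021439 ≈ -0.00023400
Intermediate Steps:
U = -11297119/2345 (U = -1254/2345 - 4817 = -11297119/2345 ≈ -4817.5)
1/(544 + U) = 1/(544 - 11297119/2345) = 1/(-10021439/2345) = -2345/10021439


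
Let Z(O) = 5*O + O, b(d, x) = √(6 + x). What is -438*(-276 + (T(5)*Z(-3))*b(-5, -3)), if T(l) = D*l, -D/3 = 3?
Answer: 120888 - 354780*√3 ≈ -4.9361e+5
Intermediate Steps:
D = -9 (D = -3*3 = -9)
Z(O) = 6*O
T(l) = -9*l
-438*(-276 + (T(5)*Z(-3))*b(-5, -3)) = -438*(-276 + ((-9*5)*(6*(-3)))*√(6 - 3)) = -438*(-276 + (-45*(-18))*√3) = -438*(-276 + 810*√3) = 120888 - 354780*√3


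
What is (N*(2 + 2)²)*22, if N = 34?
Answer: 11968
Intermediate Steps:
(N*(2 + 2)²)*22 = (34*(2 + 2)²)*22 = (34*4²)*22 = (34*16)*22 = 544*22 = 11968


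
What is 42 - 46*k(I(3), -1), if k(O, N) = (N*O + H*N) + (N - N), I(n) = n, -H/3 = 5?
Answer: -510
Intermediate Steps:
H = -15 (H = -3*5 = -15)
k(O, N) = -15*N + N*O (k(O, N) = (N*O - 15*N) + (N - N) = (-15*N + N*O) + 0 = -15*N + N*O)
42 - 46*k(I(3), -1) = 42 - (-46)*(-15 + 3) = 42 - (-46)*(-12) = 42 - 46*12 = 42 - 552 = -510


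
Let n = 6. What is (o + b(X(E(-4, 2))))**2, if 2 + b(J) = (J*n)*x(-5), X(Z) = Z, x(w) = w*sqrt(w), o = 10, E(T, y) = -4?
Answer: -71936 + 1920*I*sqrt(5) ≈ -71936.0 + 4293.3*I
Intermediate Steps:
x(w) = w**(3/2)
b(J) = -2 - 30*I*J*sqrt(5) (b(J) = -2 + (J*6)*(-5)**(3/2) = -2 + (6*J)*(-5*I*sqrt(5)) = -2 - 30*I*J*sqrt(5))
(o + b(X(E(-4, 2))))**2 = (10 + (-2 - 30*I*(-4)*sqrt(5)))**2 = (10 + (-2 + 120*I*sqrt(5)))**2 = (8 + 120*I*sqrt(5))**2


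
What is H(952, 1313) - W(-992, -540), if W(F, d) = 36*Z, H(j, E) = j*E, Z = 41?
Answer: 1248500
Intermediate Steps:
H(j, E) = E*j
W(F, d) = 1476 (W(F, d) = 36*41 = 1476)
H(952, 1313) - W(-992, -540) = 1313*952 - 1*1476 = 1249976 - 1476 = 1248500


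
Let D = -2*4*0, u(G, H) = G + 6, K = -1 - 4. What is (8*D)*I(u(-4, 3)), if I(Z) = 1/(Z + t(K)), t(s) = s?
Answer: 0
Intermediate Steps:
K = -5
u(G, H) = 6 + G
D = 0 (D = -8*0 = 0)
I(Z) = 1/(-5 + Z) (I(Z) = 1/(Z - 5) = 1/(-5 + Z))
(8*D)*I(u(-4, 3)) = (8*0)/(-5 + (6 - 4)) = 0/(-5 + 2) = 0/(-3) = 0*(-⅓) = 0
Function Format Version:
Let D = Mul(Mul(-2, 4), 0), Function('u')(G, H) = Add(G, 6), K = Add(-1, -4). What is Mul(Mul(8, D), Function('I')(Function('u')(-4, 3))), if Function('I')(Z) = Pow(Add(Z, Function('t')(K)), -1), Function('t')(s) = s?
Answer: 0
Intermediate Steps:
K = -5
Function('u')(G, H) = Add(6, G)
D = 0 (D = Mul(-8, 0) = 0)
Function('I')(Z) = Pow(Add(-5, Z), -1) (Function('I')(Z) = Pow(Add(Z, -5), -1) = Pow(Add(-5, Z), -1))
Mul(Mul(8, D), Function('I')(Function('u')(-4, 3))) = Mul(Mul(8, 0), Pow(Add(-5, Add(6, -4)), -1)) = Mul(0, Pow(Add(-5, 2), -1)) = Mul(0, Pow(-3, -1)) = Mul(0, Rational(-1, 3)) = 0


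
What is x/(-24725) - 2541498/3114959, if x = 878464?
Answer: -121705125262/3348580925 ≈ -36.345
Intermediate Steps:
x/(-24725) - 2541498/3114959 = 878464/(-24725) - 2541498/3114959 = 878464*(-1/24725) - 2541498*1/3114959 = -878464/24725 - 2541498/3114959 = -121705125262/3348580925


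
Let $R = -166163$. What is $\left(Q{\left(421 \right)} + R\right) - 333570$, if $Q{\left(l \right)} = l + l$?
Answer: $-498891$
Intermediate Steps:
$Q{\left(l \right)} = 2 l$
$\left(Q{\left(421 \right)} + R\right) - 333570 = \left(2 \cdot 421 - 166163\right) - 333570 = \left(842 - 166163\right) - 333570 = -165321 - 333570 = -498891$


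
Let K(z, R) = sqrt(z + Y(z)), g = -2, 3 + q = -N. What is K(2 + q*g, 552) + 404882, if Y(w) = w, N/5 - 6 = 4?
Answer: 404882 + 6*sqrt(6) ≈ 4.0490e+5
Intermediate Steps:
N = 50 (N = 30 + 5*4 = 30 + 20 = 50)
q = -53 (q = -3 - 1*50 = -3 - 50 = -53)
K(z, R) = sqrt(2)*sqrt(z) (K(z, R) = sqrt(z + z) = sqrt(2*z) = sqrt(2)*sqrt(z))
K(2 + q*g, 552) + 404882 = sqrt(2)*sqrt(2 - 53*(-2)) + 404882 = sqrt(2)*sqrt(2 + 106) + 404882 = sqrt(2)*sqrt(108) + 404882 = sqrt(2)*(6*sqrt(3)) + 404882 = 6*sqrt(6) + 404882 = 404882 + 6*sqrt(6)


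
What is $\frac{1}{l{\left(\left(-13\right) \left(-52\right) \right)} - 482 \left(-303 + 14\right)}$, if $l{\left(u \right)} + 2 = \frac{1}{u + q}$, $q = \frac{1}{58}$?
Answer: $\frac{39209}{5461656922} \approx 7.179 \cdot 10^{-6}$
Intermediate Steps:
$q = \frac{1}{58} \approx 0.017241$
$l{\left(u \right)} = -2 + \frac{1}{\frac{1}{58} + u}$ ($l{\left(u \right)} = -2 + \frac{1}{u + \frac{1}{58}} = -2 + \frac{1}{\frac{1}{58} + u}$)
$\frac{1}{l{\left(\left(-13\right) \left(-52\right) \right)} - 482 \left(-303 + 14\right)} = \frac{1}{\frac{4 \left(14 - 29 \left(\left(-13\right) \left(-52\right)\right)\right)}{1 + 58 \left(\left(-13\right) \left(-52\right)\right)} - 482 \left(-303 + 14\right)} = \frac{1}{\frac{4 \left(14 - 19604\right)}{1 + 58 \cdot 676} - -139298} = \frac{1}{\frac{4 \left(14 - 19604\right)}{1 + 39208} + 139298} = \frac{1}{4 \cdot \frac{1}{39209} \left(-19590\right) + 139298} = \frac{1}{- \frac{78360}{39209} + 139298} = \frac{1}{\frac{5461656922}{39209}} = \frac{39209}{5461656922}$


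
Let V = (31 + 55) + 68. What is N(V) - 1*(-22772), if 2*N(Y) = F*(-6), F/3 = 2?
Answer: 22754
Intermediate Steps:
F = 6 (F = 3*2 = 6)
V = 154 (V = 86 + 68 = 154)
N(Y) = -18 (N(Y) = (6*(-6))/2 = (1/2)*(-36) = -18)
N(V) - 1*(-22772) = -18 - 1*(-22772) = -18 + 22772 = 22754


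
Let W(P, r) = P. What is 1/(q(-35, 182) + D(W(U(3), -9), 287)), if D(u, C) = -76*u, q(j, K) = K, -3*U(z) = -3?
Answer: 1/106 ≈ 0.0094340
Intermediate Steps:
U(z) = 1 (U(z) = -⅓*(-3) = 1)
1/(q(-35, 182) + D(W(U(3), -9), 287)) = 1/(182 - 76*1) = 1/(182 - 76) = 1/106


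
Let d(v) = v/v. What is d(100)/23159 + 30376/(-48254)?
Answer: -351714765/558757193 ≈ -0.62946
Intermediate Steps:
d(v) = 1
d(100)/23159 + 30376/(-48254) = 1/23159 + 30376/(-48254) = 1*(1/23159) + 30376*(-1/48254) = 1/23159 - 15188/24127 = -351714765/558757193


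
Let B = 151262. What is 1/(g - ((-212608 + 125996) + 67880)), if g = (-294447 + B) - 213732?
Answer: -1/338185 ≈ -2.9570e-6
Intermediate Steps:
g = -356917 (g = (-294447 + 151262) - 213732 = -143185 - 213732 = -356917)
1/(g - ((-212608 + 125996) + 67880)) = 1/(-356917 - ((-212608 + 125996) + 67880)) = 1/(-356917 - (-86612 + 67880)) = 1/(-356917 - 1*(-18732)) = 1/(-356917 + 18732) = 1/(-338185) = -1/338185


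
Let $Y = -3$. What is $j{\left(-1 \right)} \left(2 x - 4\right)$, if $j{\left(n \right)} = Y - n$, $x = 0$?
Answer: $8$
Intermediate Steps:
$j{\left(n \right)} = -3 - n$
$j{\left(-1 \right)} \left(2 x - 4\right) = \left(-3 - -1\right) \left(2 \cdot 0 - 4\right) = \left(-3 + 1\right) \left(0 - 4\right) = \left(-2\right) \left(-4\right) = 8$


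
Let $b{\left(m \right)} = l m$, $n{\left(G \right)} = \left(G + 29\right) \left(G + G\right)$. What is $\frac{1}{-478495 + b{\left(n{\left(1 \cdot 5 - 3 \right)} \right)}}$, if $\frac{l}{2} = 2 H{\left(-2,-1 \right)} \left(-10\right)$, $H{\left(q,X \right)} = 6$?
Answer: $- \frac{1}{508255} \approx -1.9675 \cdot 10^{-6}$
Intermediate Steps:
$l = -240$ ($l = 2 \cdot 2 \cdot 6 \left(-10\right) = 2 \cdot 12 \left(-10\right) = 2 \left(-120\right) = -240$)
$n{\left(G \right)} = 2 G \left(29 + G\right)$ ($n{\left(G \right)} = \left(29 + G\right) 2 G = 2 G \left(29 + G\right)$)
$b{\left(m \right)} = - 240 m$
$\frac{1}{-478495 + b{\left(n{\left(1 \cdot 5 - 3 \right)} \right)}} = \frac{1}{-478495 - 240 \cdot 2 \left(1 \cdot 5 - 3\right) \left(29 + \left(1 \cdot 5 - 3\right)\right)} = \frac{1}{-478495 - 240 \cdot 2 \left(5 - 3\right) \left(29 + \left(5 - 3\right)\right)} = \frac{1}{-478495 - 240 \cdot 2 \cdot 2 \left(29 + 2\right)} = \frac{1}{-478495 - 240 \cdot 2 \cdot 2 \cdot 31} = \frac{1}{-478495 - 29760} = \frac{1}{-508255} = - \frac{1}{508255}$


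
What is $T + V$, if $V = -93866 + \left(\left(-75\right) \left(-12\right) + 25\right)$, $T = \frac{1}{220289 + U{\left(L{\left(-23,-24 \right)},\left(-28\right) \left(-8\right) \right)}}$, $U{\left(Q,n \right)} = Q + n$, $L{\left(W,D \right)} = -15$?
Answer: $- \frac{20493304617}{220498} \approx -92941.0$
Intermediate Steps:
$T = \frac{1}{220498}$ ($T = \frac{1}{220289 - -209} = \frac{1}{220289 + \left(-15 + 224\right)} = \frac{1}{220289 + 209} = \frac{1}{220498} \approx 4.5352 \cdot 10^{-6}$)
$V = -92941$ ($V = -93866 + \left(900 + 25\right) = -93866 + 925 = -92941$)
$T + V = \frac{1}{220498} - 92941 = - \frac{20493304617}{220498}$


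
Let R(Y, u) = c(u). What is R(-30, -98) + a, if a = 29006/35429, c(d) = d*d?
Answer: 340289122/35429 ≈ 9604.8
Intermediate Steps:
c(d) = d²
R(Y, u) = u²
a = 29006/35429 (a = 29006*(1/35429) = 29006/35429 ≈ 0.81871)
R(-30, -98) + a = (-98)² + 29006/35429 = 9604 + 29006/35429 = 340289122/35429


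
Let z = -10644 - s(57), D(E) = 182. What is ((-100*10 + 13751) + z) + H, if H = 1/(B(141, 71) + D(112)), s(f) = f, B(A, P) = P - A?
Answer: 229601/112 ≈ 2050.0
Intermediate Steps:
H = 1/112 (H = 1/((71 - 1*141) + 182) = 1/((71 - 141) + 182) = 1/(-70 + 182) = 1/112 ≈ 0.0089286)
z = -10701 (z = -10644 - 1*57 = -10644 - 57 = -10701)
((-100*10 + 13751) + z) + H = ((-100*10 + 13751) - 10701) + 1/112 = ((-1000 + 13751) - 10701) + 1/112 = (12751 - 10701) + 1/112 = 2050 + 1/112 = 229601/112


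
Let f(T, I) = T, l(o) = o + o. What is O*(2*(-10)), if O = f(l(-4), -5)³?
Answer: 10240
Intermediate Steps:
l(o) = 2*o
O = -512 (O = (2*(-4))³ = (-8)³ = -512)
O*(2*(-10)) = -1024*(-10) = -512*(-20) = 10240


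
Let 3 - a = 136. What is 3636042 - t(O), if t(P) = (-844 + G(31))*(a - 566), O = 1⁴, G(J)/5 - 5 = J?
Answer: 3171906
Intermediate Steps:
a = -133 (a = 3 - 1*136 = 3 - 136 = -133)
G(J) = 25 + 5*J
O = 1
t(P) = 464136 (t(P) = (-844 + (25 + 5*31))*(-133 - 566) = (-844 + (25 + 155))*(-699) = (-844 + 180)*(-699) = -664*(-699) = 464136)
3636042 - t(O) = 3636042 - 1*464136 = 3636042 - 464136 = 3171906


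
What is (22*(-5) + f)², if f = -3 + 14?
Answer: 9801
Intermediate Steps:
f = 11
(22*(-5) + f)² = (22*(-5) + 11)² = (-110 + 11)² = (-99)² = 9801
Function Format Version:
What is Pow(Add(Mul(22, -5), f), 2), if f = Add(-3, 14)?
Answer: 9801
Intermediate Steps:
f = 11
Pow(Add(Mul(22, -5), f), 2) = Pow(Add(Mul(22, -5), 11), 2) = Pow(Add(-110, 11), 2) = Pow(-99, 2) = 9801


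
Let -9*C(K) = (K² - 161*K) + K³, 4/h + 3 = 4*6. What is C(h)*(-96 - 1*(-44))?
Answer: -14747408/83349 ≈ -176.94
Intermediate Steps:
h = 4/21 (h = 4/(-3 + 4*6) = 4/(-3 + 24) = 4/21 ≈ 0.19048)
C(K) = -K²/9 - K³/9 + 161*K/9 (C(K) = -((K² - 161*K) + K³)/9 = -(K² + K³ - 161*K)/9 = -K²/9 - K³/9 + 161*K/9)
C(h)*(-96 - 1*(-44)) = ((⅑)*(4/21)*(161 - 1*4/21 - (4/21)²))*(-96 - 1*(-44)) = ((⅑)*(4/21)*(161 - 4/21 - 1*16/441))*(-96 + 44) = ((⅑)*(4/21)*(161 - 4/21 - 16/441))*(-52) = ((⅑)*(4/21)*(70901/441))*(-52) = (283604/83349)*(-52) = -14747408/83349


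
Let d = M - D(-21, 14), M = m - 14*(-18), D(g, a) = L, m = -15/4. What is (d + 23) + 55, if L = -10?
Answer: 1345/4 ≈ 336.25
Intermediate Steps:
m = -15/4 (m = -15*¼ = -15/4 ≈ -3.7500)
D(g, a) = -10
M = 993/4 (M = -15/4 - 14*(-18) = -15/4 + 252 = 993/4 ≈ 248.25)
d = 1033/4 (d = 993/4 - 1*(-10) = 993/4 + 10 = 1033/4 ≈ 258.25)
(d + 23) + 55 = (1033/4 + 23) + 55 = 1125/4 + 55 = 1345/4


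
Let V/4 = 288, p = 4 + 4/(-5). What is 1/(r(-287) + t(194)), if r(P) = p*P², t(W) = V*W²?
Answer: 5/218101264 ≈ 2.2925e-8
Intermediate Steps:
p = 16/5 (p = 4 - ⅕*4 = 4 - ⅘ = 16/5 ≈ 3.2000)
V = 1152 (V = 4*288 = 1152)
t(W) = 1152*W²
r(P) = 16*P²/5
1/(r(-287) + t(194)) = 1/((16/5)*(-287)² + 1152*194²) = 1/((16/5)*82369 + 1152*37636) = 1/(1317904/5 + 43356672) = 1/(218101264/5) = 5/218101264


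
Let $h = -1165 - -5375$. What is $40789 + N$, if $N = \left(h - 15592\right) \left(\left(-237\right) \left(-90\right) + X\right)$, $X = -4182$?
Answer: $-195137747$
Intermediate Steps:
$h = 4210$ ($h = -1165 + 5375 = 4210$)
$N = -195178536$ ($N = \left(4210 - 15592\right) \left(\left(-237\right) \left(-90\right) - 4182\right) = - 11382 \left(21330 - 4182\right) = \left(-11382\right) 17148 = -195178536$)
$40789 + N = 40789 - 195178536 = -195137747$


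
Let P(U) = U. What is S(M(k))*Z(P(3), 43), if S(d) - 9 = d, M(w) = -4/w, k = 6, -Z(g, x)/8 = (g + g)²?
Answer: -2400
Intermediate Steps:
Z(g, x) = -32*g² (Z(g, x) = -8*(g + g)² = -8*4*g² = -32*g²)
S(d) = 9 + d
S(M(k))*Z(P(3), 43) = (9 - 4/6)*(-32*3²) = (9 - 4*⅙)*(-32*9) = (9 - ⅔)*(-288) = (25/3)*(-288) = -2400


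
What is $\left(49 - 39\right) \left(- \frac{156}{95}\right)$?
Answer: $- \frac{312}{19} \approx -16.421$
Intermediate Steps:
$\left(49 - 39\right) \left(- \frac{156}{95}\right) = 10 \left(\left(-156\right) \frac{1}{95}\right) = 10 \left(- \frac{156}{95}\right) = - \frac{312}{19}$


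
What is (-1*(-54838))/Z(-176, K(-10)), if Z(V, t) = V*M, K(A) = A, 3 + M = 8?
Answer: -27419/440 ≈ -62.316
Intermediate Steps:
M = 5 (M = -3 + 8 = 5)
Z(V, t) = 5*V (Z(V, t) = V*5 = 5*V)
(-1*(-54838))/Z(-176, K(-10)) = (-1*(-54838))/((5*(-176))) = 54838/(-880) = 54838*(-1/880) = -27419/440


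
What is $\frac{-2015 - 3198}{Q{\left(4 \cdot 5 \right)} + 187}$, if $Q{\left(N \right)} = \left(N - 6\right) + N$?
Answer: $- \frac{401}{17} \approx -23.588$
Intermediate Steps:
$Q{\left(N \right)} = -6 + 2 N$ ($Q{\left(N \right)} = \left(-6 + N\right) + N = -6 + 2 N$)
$\frac{-2015 - 3198}{Q{\left(4 \cdot 5 \right)} + 187} = \frac{-2015 - 3198}{\left(-6 + 2 \cdot 4 \cdot 5\right) + 187} = - \frac{5213}{\left(-6 + 2 \cdot 20\right) + 187} = - \frac{5213}{\left(-6 + 40\right) + 187} = - \frac{5213}{34 + 187} = - \frac{5213}{221} = \left(-5213\right) \frac{1}{221} = - \frac{401}{17}$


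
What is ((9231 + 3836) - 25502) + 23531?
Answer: 11096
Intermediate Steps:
((9231 + 3836) - 25502) + 23531 = (13067 - 25502) + 23531 = -12435 + 23531 = 11096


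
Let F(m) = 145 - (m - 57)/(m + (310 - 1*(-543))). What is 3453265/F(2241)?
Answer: 58705505/2453 ≈ 23932.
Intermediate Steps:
F(m) = 145 - (-57 + m)/(853 + m) (F(m) = 145 - (-57 + m)/(m + (310 + 543)) = 145 - (-57 + m)/(m + 853) = 145 - (-57 + m)/(853 + m))
3453265/F(2241) = 3453265/((2*(61871 + 72*2241)/(853 + 2241))) = 3453265/((2*(61871 + 161352)/3094)) = 3453265/((2*(1/3094)*223223)) = 3453265/(2453/17) = 3453265*(17/2453) = 58705505/2453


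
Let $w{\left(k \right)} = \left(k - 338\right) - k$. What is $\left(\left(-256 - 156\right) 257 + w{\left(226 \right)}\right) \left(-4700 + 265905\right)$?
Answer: $-27745717510$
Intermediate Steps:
$w{\left(k \right)} = -338$ ($w{\left(k \right)} = \left(-338 + k\right) - k = -338$)
$\left(\left(-256 - 156\right) 257 + w{\left(226 \right)}\right) \left(-4700 + 265905\right) = \left(\left(-256 - 156\right) 257 - 338\right) \left(-4700 + 265905\right) = \left(\left(-412\right) 257 - 338\right) 261205 = \left(-105884 - 338\right) 261205 = \left(-106222\right) 261205 = -27745717510$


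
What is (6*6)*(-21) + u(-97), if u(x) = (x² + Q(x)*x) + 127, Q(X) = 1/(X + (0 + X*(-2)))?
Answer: 8779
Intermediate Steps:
Q(X) = -1/X (Q(X) = 1/(X + (0 - 2*X)) = 1/(X - 2*X) = 1/(-X) = -1/X)
u(x) = 126 + x² (u(x) = (x² + (-1/x)*x) + 127 = (x² - 1) + 127 = (-1 + x²) + 127 = 126 + x²)
(6*6)*(-21) + u(-97) = (6*6)*(-21) + (126 + (-97)²) = 36*(-21) + (126 + 9409) = -756 + 9535 = 8779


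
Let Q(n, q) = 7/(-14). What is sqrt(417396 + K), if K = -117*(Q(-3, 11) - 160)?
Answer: sqrt(1744698)/2 ≈ 660.44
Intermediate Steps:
Q(n, q) = -1/2 (Q(n, q) = 7*(-1/14) = -1/2)
K = 37557/2 (K = -117*(-1/2 - 160) = -117*(-321/2) = 37557/2 ≈ 18779.)
sqrt(417396 + K) = sqrt(417396 + 37557/2) = sqrt(872349/2) = sqrt(1744698)/2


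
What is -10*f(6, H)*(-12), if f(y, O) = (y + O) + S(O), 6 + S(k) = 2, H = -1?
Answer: 120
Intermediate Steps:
S(k) = -4 (S(k) = -6 + 2 = -4)
f(y, O) = -4 + O + y (f(y, O) = (y + O) - 4 = (O + y) - 4 = -4 + O + y)
-10*f(6, H)*(-12) = -10*(-4 - 1 + 6)*(-12) = -10*1*(-12) = -10*(-12) = 120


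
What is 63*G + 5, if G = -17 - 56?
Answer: -4594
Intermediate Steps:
G = -73
63*G + 5 = 63*(-73) + 5 = -4599 + 5 = -4594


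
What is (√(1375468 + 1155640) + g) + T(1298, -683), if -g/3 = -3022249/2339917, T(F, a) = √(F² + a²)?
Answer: 9066747/2339917 + √2151293 + 2*√632777 ≈ 3061.6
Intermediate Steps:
g = 9066747/2339917 (g = -(-9066747)/2339917 = -3*(-3022249/2339917) = 9066747/2339917 ≈ 3.8748)
(√(1375468 + 1155640) + g) + T(1298, -683) = (√(1375468 + 1155640) + 9066747/2339917) + √(1298² + (-683)²) = (√2531108 + 9066747/2339917) + √(1684804 + 466489) = (2*√632777 + 9066747/2339917) + √2151293 = (9066747/2339917 + 2*√632777) + √2151293 = 9066747/2339917 + √2151293 + 2*√632777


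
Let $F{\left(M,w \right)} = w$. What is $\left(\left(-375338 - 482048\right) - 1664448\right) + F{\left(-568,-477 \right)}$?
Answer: $-2522311$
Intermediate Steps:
$\left(\left(-375338 - 482048\right) - 1664448\right) + F{\left(-568,-477 \right)} = \left(\left(-375338 - 482048\right) - 1664448\right) - 477 = \left(-857386 - 1664448\right) - 477 = -2521834 - 477 = -2522311$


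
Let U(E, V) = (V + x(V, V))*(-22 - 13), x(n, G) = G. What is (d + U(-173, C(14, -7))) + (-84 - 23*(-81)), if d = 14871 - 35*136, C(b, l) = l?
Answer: 12380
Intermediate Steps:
U(E, V) = -70*V (U(E, V) = (V + V)*(-22 - 13) = (2*V)*(-35) = -70*V)
d = 10111 (d = 14871 - 1*4760 = 14871 - 4760 = 10111)
(d + U(-173, C(14, -7))) + (-84 - 23*(-81)) = (10111 - 70*(-7)) + (-84 - 23*(-81)) = (10111 + 490) + (-84 + 1863) = 10601 + 1779 = 12380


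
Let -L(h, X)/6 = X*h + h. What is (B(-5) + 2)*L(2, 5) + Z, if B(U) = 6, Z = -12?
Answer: -588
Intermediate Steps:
L(h, X) = -6*h - 6*X*h (L(h, X) = -6*(X*h + h) = -6*(h + X*h) = -6*h - 6*X*h)
(B(-5) + 2)*L(2, 5) + Z = (6 + 2)*(-6*2*(1 + 5)) - 12 = 8*(-6*2*6) - 12 = 8*(-72) - 12 = -576 - 12 = -588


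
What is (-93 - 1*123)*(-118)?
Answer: 25488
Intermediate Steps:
(-93 - 1*123)*(-118) = (-93 - 123)*(-118) = -216*(-118) = 25488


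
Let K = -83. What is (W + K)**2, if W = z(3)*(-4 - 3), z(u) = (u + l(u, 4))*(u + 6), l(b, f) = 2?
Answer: 158404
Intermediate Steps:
z(u) = (2 + u)*(6 + u) (z(u) = (u + 2)*(u + 6) = (2 + u)*(6 + u))
W = -315 (W = (12 + 3**2 + 8*3)*(-4 - 3) = (12 + 9 + 24)*(-7) = 45*(-7) = -315)
(W + K)**2 = (-315 - 83)**2 = (-398)**2 = 158404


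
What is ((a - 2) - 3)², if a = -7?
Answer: 144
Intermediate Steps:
((a - 2) - 3)² = ((-7 - 2) - 3)² = (-9 - 3)² = (-12)² = 144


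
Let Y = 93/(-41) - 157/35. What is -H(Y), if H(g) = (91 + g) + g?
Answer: -111201/1435 ≈ -77.492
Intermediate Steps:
Y = -9692/1435 (Y = 93*(-1/41) - 157*1/35 = -93/41 - 157/35 = -9692/1435 ≈ -6.7540)
H(g) = 91 + 2*g
-H(Y) = -(91 + 2*(-9692/1435)) = -(91 - 19384/1435) = -1*111201/1435 = -111201/1435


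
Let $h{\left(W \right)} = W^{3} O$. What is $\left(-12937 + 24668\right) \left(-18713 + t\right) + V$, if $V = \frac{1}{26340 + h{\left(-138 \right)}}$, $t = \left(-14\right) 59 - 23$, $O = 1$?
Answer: $- \frac{597050199715705}{2601732} \approx -2.2948 \cdot 10^{8}$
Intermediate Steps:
$t = -849$ ($t = -826 - 23 = -849$)
$h{\left(W \right)} = W^{3}$ ($h{\left(W \right)} = W^{3} \cdot 1 = W^{3}$)
$V = - \frac{1}{2601732}$ ($V = \frac{1}{26340 + \left(-138\right)^{3}} = \frac{1}{26340 - 2628072} = \frac{1}{-2601732} = - \frac{1}{2601732} \approx -3.8436 \cdot 10^{-7}$)
$\left(-12937 + 24668\right) \left(-18713 + t\right) + V = \left(-12937 + 24668\right) \left(-18713 - 849\right) - \frac{1}{2601732} = 11731 \left(-19562\right) - \frac{1}{2601732} = -229481822 - \frac{1}{2601732} = - \frac{597050199715705}{2601732}$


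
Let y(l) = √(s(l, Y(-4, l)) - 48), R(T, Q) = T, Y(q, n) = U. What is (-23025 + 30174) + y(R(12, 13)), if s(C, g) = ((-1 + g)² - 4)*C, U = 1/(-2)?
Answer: 7149 + I*√69 ≈ 7149.0 + 8.3066*I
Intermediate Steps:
U = -½ ≈ -0.50000
Y(q, n) = -½
s(C, g) = C*(-4 + (-1 + g)²) (s(C, g) = (-4 + (-1 + g)²)*C = C*(-4 + (-1 + g)²))
y(l) = √(-48 - 7*l/4) (y(l) = √(l*(-4 + (-1 - ½)²) - 48) = √(l*(-4 + (-3/2)²) - 48) = √(l*(-4 + 9/4) - 48) = √(l*(-7/4) - 48) = √(-7*l/4 - 48) = √(-48 - 7*l/4))
(-23025 + 30174) + y(R(12, 13)) = (-23025 + 30174) + √(-192 - 7*12)/2 = 7149 + √(-192 - 84)/2 = 7149 + √(-276)/2 = 7149 + (2*I*√69)/2 = 7149 + I*√69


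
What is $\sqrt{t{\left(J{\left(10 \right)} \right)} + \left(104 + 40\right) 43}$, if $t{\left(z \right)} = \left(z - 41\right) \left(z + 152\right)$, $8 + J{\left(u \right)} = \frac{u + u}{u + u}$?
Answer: $16 i \sqrt{3} \approx 27.713 i$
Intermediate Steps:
$J{\left(u \right)} = -7$ ($J{\left(u \right)} = -8 + \frac{u + u}{u + u} = -8 + \frac{2 u}{2 u} = -8 + 2 u \frac{1}{2 u} = -8 + 1 = -7$)
$t{\left(z \right)} = \left(-41 + z\right) \left(152 + z\right)$
$\sqrt{t{\left(J{\left(10 \right)} \right)} + \left(104 + 40\right) 43} = \sqrt{\left(-6232 + \left(-7\right)^{2} + 111 \left(-7\right)\right) + \left(104 + 40\right) 43} = \sqrt{\left(-6232 + 49 - 777\right) + 144 \cdot 43} = \sqrt{-6960 + 6192} = \sqrt{-768} = 16 i \sqrt{3}$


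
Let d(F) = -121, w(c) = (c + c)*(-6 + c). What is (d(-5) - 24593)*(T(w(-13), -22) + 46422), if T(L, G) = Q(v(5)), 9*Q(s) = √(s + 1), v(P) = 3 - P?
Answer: -1147273308 - 2746*I ≈ -1.1473e+9 - 2746.0*I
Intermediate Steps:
Q(s) = √(1 + s)/9 (Q(s) = √(s + 1)/9 = √(1 + s)/9)
w(c) = 2*c*(-6 + c) (w(c) = (2*c)*(-6 + c) = 2*c*(-6 + c))
T(L, G) = I/9 (T(L, G) = √(1 + (3 - 1*5))/9 = √(1 + (3 - 5))/9 = √(1 - 2)/9 = √(-1)/9 = I/9)
(d(-5) - 24593)*(T(w(-13), -22) + 46422) = (-121 - 24593)*(I/9 + 46422) = -24714*(46422 + I/9) = -1147273308 - 2746*I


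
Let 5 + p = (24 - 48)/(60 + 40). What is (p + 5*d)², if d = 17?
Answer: 3976036/625 ≈ 6361.7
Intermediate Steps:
p = -131/25 (p = -5 + (24 - 48)/(60 + 40) = -5 - 24/100 = -5 - 24*1/100 = -5 - 6/25 = -131/25 ≈ -5.2400)
(p + 5*d)² = (-131/25 + 5*17)² = (-131/25 + 85)² = (1994/25)² = 3976036/625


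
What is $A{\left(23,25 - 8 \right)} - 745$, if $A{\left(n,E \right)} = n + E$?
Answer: $-705$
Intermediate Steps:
$A{\left(n,E \right)} = E + n$
$A{\left(23,25 - 8 \right)} - 745 = \left(\left(25 - 8\right) + 23\right) - 745 = \left(17 + 23\right) - 745 = 40 - 745 = -705$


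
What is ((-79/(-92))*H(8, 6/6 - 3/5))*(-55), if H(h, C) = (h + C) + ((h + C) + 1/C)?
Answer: -167717/184 ≈ -911.51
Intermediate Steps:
H(h, C) = 1/C + 2*C + 2*h (H(h, C) = (C + h) + ((C + h) + 1/C) = (C + h) + (C + h + 1/C) = 1/C + 2*C + 2*h)
((-79/(-92))*H(8, 6/6 - 3/5))*(-55) = ((-79/(-92))*((1 + 2*(6/6 - 3/5)*((6/6 - 3/5) + 8))/(6/6 - 3/5)))*(-55) = ((-79*(-1/92))*((1 + 2*(6*(⅙) - 3*⅕)*((6*(⅙) - 3*⅕) + 8))/(6*(⅙) - 3*⅕)))*(-55) = (79*((1 + 2*(1 - ⅗)*((1 - ⅗) + 8))/(1 - ⅗))/92)*(-55) = (79*((1 + 2*(⅖)*(⅖ + 8))/(⅖))/92)*(-55) = (79*(5*(1 + 2*(⅖)*(42/5))/2)/92)*(-55) = (79*(5*(1 + 168/25)/2)/92)*(-55) = (79*((5/2)*(193/25))/92)*(-55) = ((79/92)*(193/10))*(-55) = (15247/920)*(-55) = -167717/184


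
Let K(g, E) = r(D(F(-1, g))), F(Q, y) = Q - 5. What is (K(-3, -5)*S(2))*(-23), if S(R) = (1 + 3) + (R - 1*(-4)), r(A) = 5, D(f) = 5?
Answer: -1150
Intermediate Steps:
F(Q, y) = -5 + Q
K(g, E) = 5
S(R) = 8 + R (S(R) = 4 + (R + 4) = 4 + (4 + R) = 8 + R)
(K(-3, -5)*S(2))*(-23) = (5*(8 + 2))*(-23) = (5*10)*(-23) = 50*(-23) = -1150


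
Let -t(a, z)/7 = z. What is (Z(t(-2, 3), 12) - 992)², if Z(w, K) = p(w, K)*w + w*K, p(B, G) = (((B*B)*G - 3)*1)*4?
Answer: 198488070400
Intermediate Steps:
p(B, G) = -12 + 4*G*B² (p(B, G) = ((B²*G - 3)*1)*4 = ((G*B² - 3)*1)*4 = ((-3 + G*B²)*1)*4 = (-3 + G*B²)*4 = -12 + 4*G*B²)
t(a, z) = -7*z
Z(w, K) = K*w + w*(-12 + 4*K*w²) (Z(w, K) = (-12 + 4*K*w²)*w + w*K = w*(-12 + 4*K*w²) + K*w = K*w + w*(-12 + 4*K*w²))
(Z(t(-2, 3), 12) - 992)² = ((-7*3)*(-12 + 12 + 4*12*(-7*3)²) - 992)² = (-21*(-12 + 12 + 4*12*(-21)²) - 992)² = (-21*(-12 + 12 + 4*12*441) - 992)² = (-21*(-12 + 12 + 21168) - 992)² = (-21*21168 - 992)² = (-444528 - 992)² = (-445520)² = 198488070400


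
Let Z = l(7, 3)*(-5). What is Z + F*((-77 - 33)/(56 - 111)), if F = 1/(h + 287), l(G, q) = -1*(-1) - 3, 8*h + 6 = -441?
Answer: 18506/1849 ≈ 10.009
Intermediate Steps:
h = -447/8 (h = -3/4 + (1/8)*(-441) = -3/4 - 441/8 = -447/8 ≈ -55.875)
l(G, q) = -2 (l(G, q) = 1 - 3 = -2)
F = 8/1849 (F = 1/(-447/8 + 287) = 1/(1849/8) = 8/1849 ≈ 0.0043267)
Z = 10 (Z = -2*(-5) = 10)
Z + F*((-77 - 33)/(56 - 111)) = 10 + 8*((-77 - 33)/(56 - 111))/1849 = 10 + 8*(-110/(-55))/1849 = 10 + 8*(-110*(-1/55))/1849 = 10 + (8/1849)*2 = 10 + 16/1849 = 18506/1849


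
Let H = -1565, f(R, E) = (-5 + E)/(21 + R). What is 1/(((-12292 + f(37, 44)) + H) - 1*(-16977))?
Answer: 58/180999 ≈ 0.00032044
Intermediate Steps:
f(R, E) = (-5 + E)/(21 + R)
1/(((-12292 + f(37, 44)) + H) - 1*(-16977)) = 1/(((-12292 + (-5 + 44)/(21 + 37)) - 1565) - 1*(-16977)) = 1/(((-12292 + 39/58) - 1565) + 16977) = 1/((-712897/58 - 1565) + 16977) = 1/(-803667/58 + 16977) = 1/(180999/58) = 58/180999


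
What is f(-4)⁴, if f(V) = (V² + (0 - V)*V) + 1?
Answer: 1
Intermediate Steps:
f(V) = 1 (f(V) = (V² + (-V)*V) + 1 = (V² - V²) + 1 = 0 + 1 = 1)
f(-4)⁴ = 1⁴ = 1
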